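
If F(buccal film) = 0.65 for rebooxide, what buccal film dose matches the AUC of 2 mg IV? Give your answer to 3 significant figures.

For equal systemic exposure: F × D_ev = D_iv
D_ev = D_iv / F = 2 / 0.65 = 3.07692 mg

D_buccal = 3.08 mg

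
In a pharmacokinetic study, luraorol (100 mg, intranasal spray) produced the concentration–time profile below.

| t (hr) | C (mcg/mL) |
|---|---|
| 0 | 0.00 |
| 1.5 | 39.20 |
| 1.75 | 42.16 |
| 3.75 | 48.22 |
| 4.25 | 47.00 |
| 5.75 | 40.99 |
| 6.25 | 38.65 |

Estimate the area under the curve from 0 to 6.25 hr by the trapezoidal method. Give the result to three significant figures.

AUC = 240 mcg/mL·hr

Trapezoidal AUC_0→6.25:
  [0→1.5]: (0.00+39.20)/2 × 1.5 = 29.4
  [1.5→1.75]: (39.20+42.16)/2 × 0.25 = 10.17
  [1.75→3.75]: (42.16+48.22)/2 × 2 = 90.38
  [3.75→4.25]: (48.22+47.00)/2 × 0.5 = 23.805
  [4.25→5.75]: (47.00+40.99)/2 × 1.5 = 65.9925
  [5.75→6.25]: (40.99+38.65)/2 × 0.5 = 19.91
  Sum = 239.6575 mcg/mL·hr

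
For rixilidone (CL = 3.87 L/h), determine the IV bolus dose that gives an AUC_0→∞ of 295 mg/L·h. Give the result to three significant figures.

Dose_iv = CL × AUC_0→∞
     = 3.87 × 295 = 1141.65 mg

Dose = 1140 mg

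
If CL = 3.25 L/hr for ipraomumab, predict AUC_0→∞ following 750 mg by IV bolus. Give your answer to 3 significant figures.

AUC = 231 mg/L·hr

AUC_0→∞ = Dose_iv / CL
        = 750 / 3.25 = 230.769 mg/L·hr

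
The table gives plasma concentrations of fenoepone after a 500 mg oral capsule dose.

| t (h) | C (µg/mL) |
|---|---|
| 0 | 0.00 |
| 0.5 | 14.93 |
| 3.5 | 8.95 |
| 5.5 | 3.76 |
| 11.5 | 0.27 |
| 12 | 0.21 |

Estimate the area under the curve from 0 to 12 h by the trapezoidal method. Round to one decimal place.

AUC = 64.5 µg/mL·h

Trapezoidal AUC_0→12:
  [0→0.5]: (0.00+14.93)/2 × 0.5 = 3.7325
  [0.5→3.5]: (14.93+8.95)/2 × 3 = 35.82
  [3.5→5.5]: (8.95+3.76)/2 × 2 = 12.71
  [5.5→11.5]: (3.76+0.27)/2 × 6 = 12.09
  [11.5→12]: (0.27+0.21)/2 × 0.5 = 0.12
  Sum = 64.4725 µg/mL·h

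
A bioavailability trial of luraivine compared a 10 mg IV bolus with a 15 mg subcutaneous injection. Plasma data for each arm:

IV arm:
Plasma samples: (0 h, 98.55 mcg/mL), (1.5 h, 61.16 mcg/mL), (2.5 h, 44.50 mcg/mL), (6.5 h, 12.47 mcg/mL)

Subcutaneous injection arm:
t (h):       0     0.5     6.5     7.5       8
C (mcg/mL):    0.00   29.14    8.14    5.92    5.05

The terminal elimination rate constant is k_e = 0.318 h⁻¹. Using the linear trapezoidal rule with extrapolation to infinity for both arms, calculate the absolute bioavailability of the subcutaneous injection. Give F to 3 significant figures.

Trapezoidal AUC_0→6.5 (IV):
  [0→1.5]: (98.55+61.16)/2 × 1.5 = 119.7825
  [1.5→2.5]: (61.16+44.50)/2 × 1 = 52.83
  [2.5→6.5]: (44.50+12.47)/2 × 4 = 113.94
  Sum = 286.5525 mcg/mL·h
IV tail: 12.47/0.318 = 39.214; AUC_iv,0→∞ = 286.5525 + 39.214 = 325.7665 mcg/mL·h
Trapezoidal AUC_0→8 (subcutaneous injection):
  [0→0.5]: (0.00+29.14)/2 × 0.5 = 7.285
  [0.5→6.5]: (29.14+8.14)/2 × 6 = 111.84
  [6.5→7.5]: (8.14+5.92)/2 × 1 = 7.03
  [7.5→8]: (5.92+5.05)/2 × 0.5 = 2.7425
  Sum = 128.8975 mcg/mL·h
subcutaneous injection tail: 5.05/0.318 = 15.881; AUC_ev,0→∞ = 128.8975 + 15.881 = 144.7785 mcg/mL·h
F = (AUC_ev/D_ev)/(AUC_iv/D_iv) = (144.7785/15)/(325.7665/10) = 9.6519/32.57665 = 0.2963

F = 0.296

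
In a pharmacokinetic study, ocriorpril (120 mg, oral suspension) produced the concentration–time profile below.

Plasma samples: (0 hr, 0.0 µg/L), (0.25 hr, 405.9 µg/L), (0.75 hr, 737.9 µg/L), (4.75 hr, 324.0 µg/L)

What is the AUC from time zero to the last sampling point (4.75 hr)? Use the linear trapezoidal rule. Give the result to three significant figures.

Trapezoidal AUC_0→4.75:
  [0→0.25]: (0.0+405.9)/2 × 0.25 = 50.7375
  [0.25→0.75]: (405.9+737.9)/2 × 0.5 = 285.95
  [0.75→4.75]: (737.9+324.0)/2 × 4 = 2123.8
  Sum = 2460.4875 µg/L·hr

AUC = 2460 µg/L·hr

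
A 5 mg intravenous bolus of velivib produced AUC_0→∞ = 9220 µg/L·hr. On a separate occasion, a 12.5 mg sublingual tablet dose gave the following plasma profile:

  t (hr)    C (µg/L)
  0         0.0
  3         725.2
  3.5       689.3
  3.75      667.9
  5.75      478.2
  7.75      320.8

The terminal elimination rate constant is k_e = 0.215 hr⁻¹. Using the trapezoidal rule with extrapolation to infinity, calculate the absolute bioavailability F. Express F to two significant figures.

Trapezoidal AUC_0→7.75 (sublingual tablet):
  [0→3]: (0.0+725.2)/2 × 3 = 1087.8
  [3→3.5]: (725.2+689.3)/2 × 0.5 = 353.625
  [3.5→3.75]: (689.3+667.9)/2 × 0.25 = 169.65
  [3.75→5.75]: (667.9+478.2)/2 × 2 = 1146.1
  [5.75→7.75]: (478.2+320.8)/2 × 2 = 799.0
  Sum = 3556.175 µg/L·hr
Tail: C_last/k_e = 320.8/0.215 = 1492.093
AUC_0→∞ (sublingual tablet) = 3556.175 + 1492.093 = 5048.268 µg/L·hr
F = (AUC_ev/D_ev)/(AUC_iv/D_iv) = (5048.268/12.5)/(9220/5) = 403.86144/1844 = 0.2190

F = 0.22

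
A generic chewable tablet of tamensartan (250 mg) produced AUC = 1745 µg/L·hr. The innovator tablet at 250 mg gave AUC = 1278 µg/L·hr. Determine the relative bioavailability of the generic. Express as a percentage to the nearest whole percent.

F_rel = 137%

F_rel = (AUC_test/D_test) / (AUC_ref/D_ref)
      = (1745/250) / (1278/250)
      = 6.98 / 5.112 = 1.3654 = 136.54%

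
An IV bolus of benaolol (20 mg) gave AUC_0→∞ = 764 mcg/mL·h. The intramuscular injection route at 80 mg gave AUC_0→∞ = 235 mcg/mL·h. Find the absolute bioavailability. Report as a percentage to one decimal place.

F = 7.7%

F = (AUC_ev / D_ev) / (AUC_iv / D_iv)
  = (235/80) / (764/20)
  = 2.9375 / 38.2 = 0.0769
  = 7.69%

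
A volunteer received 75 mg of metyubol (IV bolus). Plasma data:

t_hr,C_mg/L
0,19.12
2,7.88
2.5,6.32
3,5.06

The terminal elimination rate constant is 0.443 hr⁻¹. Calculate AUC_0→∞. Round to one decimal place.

Trapezoidal AUC_0→3:
  [0→2]: (19.12+7.88)/2 × 2 = 27.0
  [2→2.5]: (7.88+6.32)/2 × 0.5 = 3.55
  [2.5→3]: (6.32+5.06)/2 × 0.5 = 2.845
  Sum = 33.395 mg/L·hr
Extrapolated tail: C_last / k_e = 5.06 / 0.443 = 11.422
AUC_0→∞ = 33.395 + 11.422 = 44.817 mg/L·hr

AUC = 44.8 mg/L·hr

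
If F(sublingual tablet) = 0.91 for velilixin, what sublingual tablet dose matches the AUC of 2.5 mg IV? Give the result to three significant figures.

For equal systemic exposure: F × D_ev = D_iv
D_ev = D_iv / F = 2.5 / 0.91 = 2.74725 mg

D_sublingual = 2.75 mg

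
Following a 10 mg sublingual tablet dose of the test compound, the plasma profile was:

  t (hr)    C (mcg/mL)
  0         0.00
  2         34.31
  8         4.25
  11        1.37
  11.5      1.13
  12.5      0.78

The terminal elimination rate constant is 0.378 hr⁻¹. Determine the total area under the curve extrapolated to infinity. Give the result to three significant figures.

Trapezoidal AUC_0→12.5:
  [0→2]: (0.00+34.31)/2 × 2 = 34.31
  [2→8]: (34.31+4.25)/2 × 6 = 115.68
  [8→11]: (4.25+1.37)/2 × 3 = 8.43
  [11→11.5]: (1.37+1.13)/2 × 0.5 = 0.625
  [11.5→12.5]: (1.13+0.78)/2 × 1 = 0.955
  Sum = 160.0 mcg/mL·hr
Extrapolated tail: C_last / k_e = 0.78 / 0.378 = 2.063
AUC_0→∞ = 160.0 + 2.063 = 162.063 mcg/mL·hr

AUC = 162 mcg/mL·hr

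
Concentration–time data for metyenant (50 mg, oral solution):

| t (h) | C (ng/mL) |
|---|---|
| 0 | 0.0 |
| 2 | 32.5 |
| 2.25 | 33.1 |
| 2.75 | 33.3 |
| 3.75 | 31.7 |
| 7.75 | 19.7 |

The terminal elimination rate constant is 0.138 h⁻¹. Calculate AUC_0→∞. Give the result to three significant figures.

AUC = 335 ng/mL·h

Trapezoidal AUC_0→7.75:
  [0→2]: (0.0+32.5)/2 × 2 = 32.5
  [2→2.25]: (32.5+33.1)/2 × 0.25 = 8.2
  [2.25→2.75]: (33.1+33.3)/2 × 0.5 = 16.6
  [2.75→3.75]: (33.3+31.7)/2 × 1 = 32.5
  [3.75→7.75]: (31.7+19.7)/2 × 4 = 102.8
  Sum = 192.6 ng/mL·h
Extrapolated tail: C_last / k_e = 19.7 / 0.138 = 142.754
AUC_0→∞ = 192.6 + 142.754 = 335.354 ng/mL·h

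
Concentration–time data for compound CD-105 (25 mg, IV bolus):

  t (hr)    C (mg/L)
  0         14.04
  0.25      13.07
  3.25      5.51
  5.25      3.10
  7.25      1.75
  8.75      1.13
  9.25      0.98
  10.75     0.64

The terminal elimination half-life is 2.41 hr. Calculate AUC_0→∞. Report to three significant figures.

AUC = 50.8 mg/L·hr

Trapezoidal AUC_0→10.75:
  [0→0.25]: (14.04+13.07)/2 × 0.25 = 3.38875
  [0.25→3.25]: (13.07+5.51)/2 × 3 = 27.87
  [3.25→5.25]: (5.51+3.10)/2 × 2 = 8.61
  [5.25→7.25]: (3.10+1.75)/2 × 2 = 4.85
  [7.25→8.75]: (1.75+1.13)/2 × 1.5 = 2.16
  [8.75→9.25]: (1.13+0.98)/2 × 0.5 = 0.5275
  [9.25→10.75]: (0.98+0.64)/2 × 1.5 = 1.215
  Sum = 48.62125 mg/L·hr
k_e = ln2 / t½ = 0.693147 / 2.41 = 0.2876 hr^-1
Extrapolated tail: C_last / k_e = 0.64 / 0.2876 = 2.225
AUC_0→∞ = 48.62125 + 2.225 = 50.84625 mg/L·hr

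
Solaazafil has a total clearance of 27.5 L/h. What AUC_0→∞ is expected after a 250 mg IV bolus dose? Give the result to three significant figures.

AUC_0→∞ = Dose_iv / CL
        = 250 / 27.5 = 9.09091 mg/L·h

AUC = 9.09 mg/L·h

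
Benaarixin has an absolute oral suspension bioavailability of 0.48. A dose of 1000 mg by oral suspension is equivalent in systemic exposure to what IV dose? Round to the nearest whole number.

Systemic exposure from an extravascular dose = F × D_ev, so the equivalent IV dose is F × D_ev.
D_iv = F × D_ev = 0.48 × 1000 = 480 mg

D_iv = 480 mg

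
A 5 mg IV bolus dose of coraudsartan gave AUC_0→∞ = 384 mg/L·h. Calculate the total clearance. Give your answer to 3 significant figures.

CL = Dose_iv / AUC_0→∞
   = 5 / 384 = 0.0130208 L/h

CL = 0.0130 L/h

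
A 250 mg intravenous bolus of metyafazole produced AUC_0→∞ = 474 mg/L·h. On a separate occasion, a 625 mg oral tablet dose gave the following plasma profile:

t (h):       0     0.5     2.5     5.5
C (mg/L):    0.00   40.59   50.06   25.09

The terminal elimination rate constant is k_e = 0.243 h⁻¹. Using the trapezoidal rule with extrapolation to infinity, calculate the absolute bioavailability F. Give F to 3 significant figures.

F = 0.267

Trapezoidal AUC_0→5.5 (oral tablet):
  [0→0.5]: (0.00+40.59)/2 × 0.5 = 10.1475
  [0.5→2.5]: (40.59+50.06)/2 × 2 = 90.65
  [2.5→5.5]: (50.06+25.09)/2 × 3 = 112.725
  Sum = 213.5225 mg/L·h
Tail: C_last/k_e = 25.09/0.243 = 103.251
AUC_0→∞ (oral tablet) = 213.5225 + 103.251 = 316.7735 mg/L·h
F = (AUC_ev/D_ev)/(AUC_iv/D_iv) = (316.7735/625)/(474/250) = 0.5068376/1.896 = 0.2673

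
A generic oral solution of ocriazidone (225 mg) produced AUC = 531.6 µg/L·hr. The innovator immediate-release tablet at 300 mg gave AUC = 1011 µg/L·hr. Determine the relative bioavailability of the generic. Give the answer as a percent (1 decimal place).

F_rel = 70.1%

F_rel = (AUC_test/D_test) / (AUC_ref/D_ref)
      = (531.6/225) / (1011/300)
      = 2.36267 / 3.37 = 0.7011 = 70.11%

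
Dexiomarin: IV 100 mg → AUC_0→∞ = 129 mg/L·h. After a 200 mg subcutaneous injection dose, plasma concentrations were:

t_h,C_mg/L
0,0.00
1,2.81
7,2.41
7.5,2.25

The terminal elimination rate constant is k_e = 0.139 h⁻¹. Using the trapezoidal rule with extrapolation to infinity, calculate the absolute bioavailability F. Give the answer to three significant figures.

Trapezoidal AUC_0→7.5 (subcutaneous injection):
  [0→1]: (0.00+2.81)/2 × 1 = 1.405
  [1→7]: (2.81+2.41)/2 × 6 = 15.66
  [7→7.5]: (2.41+2.25)/2 × 0.5 = 1.165
  Sum = 18.23 mg/L·h
Tail: C_last/k_e = 2.25/0.139 = 16.187
AUC_0→∞ (subcutaneous injection) = 18.23 + 16.187 = 34.417 mg/L·h
F = (AUC_ev/D_ev)/(AUC_iv/D_iv) = (34.417/200)/(129/100) = 0.172085/1.29 = 0.1334

F = 0.133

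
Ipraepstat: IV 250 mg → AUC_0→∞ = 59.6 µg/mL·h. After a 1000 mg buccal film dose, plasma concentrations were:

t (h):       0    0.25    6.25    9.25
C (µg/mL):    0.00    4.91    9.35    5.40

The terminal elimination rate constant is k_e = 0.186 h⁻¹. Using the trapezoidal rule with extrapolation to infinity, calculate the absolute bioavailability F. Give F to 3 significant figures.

F = 0.397

Trapezoidal AUC_0→9.25 (buccal film):
  [0→0.25]: (0.00+4.91)/2 × 0.25 = 0.61375
  [0.25→6.25]: (4.91+9.35)/2 × 6 = 42.78
  [6.25→9.25]: (9.35+5.40)/2 × 3 = 22.125
  Sum = 65.51875 µg/mL·h
Tail: C_last/k_e = 5.40/0.186 = 29.032
AUC_0→∞ (buccal film) = 65.51875 + 29.032 = 94.55075 µg/mL·h
F = (AUC_ev/D_ev)/(AUC_iv/D_iv) = (94.55075/1000)/(59.6/250) = 0.09455075/0.2384 = 0.3966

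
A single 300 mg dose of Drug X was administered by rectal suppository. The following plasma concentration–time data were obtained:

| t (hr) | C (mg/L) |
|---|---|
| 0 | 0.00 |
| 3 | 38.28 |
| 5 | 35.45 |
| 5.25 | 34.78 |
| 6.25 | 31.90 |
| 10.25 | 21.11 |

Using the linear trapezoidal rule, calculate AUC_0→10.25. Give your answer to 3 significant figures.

Trapezoidal AUC_0→10.25:
  [0→3]: (0.00+38.28)/2 × 3 = 57.42
  [3→5]: (38.28+35.45)/2 × 2 = 73.73
  [5→5.25]: (35.45+34.78)/2 × 0.25 = 8.77875
  [5.25→6.25]: (34.78+31.90)/2 × 1 = 33.34
  [6.25→10.25]: (31.90+21.11)/2 × 4 = 106.02
  Sum = 279.28875 mg/L·hr

AUC = 279 mg/L·hr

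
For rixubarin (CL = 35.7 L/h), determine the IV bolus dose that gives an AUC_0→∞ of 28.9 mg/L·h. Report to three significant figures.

Dose = 1030 mg

Dose_iv = CL × AUC_0→∞
     = 35.7 × 28.9 = 1031.73 mg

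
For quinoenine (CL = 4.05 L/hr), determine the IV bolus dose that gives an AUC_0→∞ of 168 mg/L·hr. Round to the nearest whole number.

Dose_iv = CL × AUC_0→∞
     = 4.05 × 168 = 680.4 mg

Dose = 680 mg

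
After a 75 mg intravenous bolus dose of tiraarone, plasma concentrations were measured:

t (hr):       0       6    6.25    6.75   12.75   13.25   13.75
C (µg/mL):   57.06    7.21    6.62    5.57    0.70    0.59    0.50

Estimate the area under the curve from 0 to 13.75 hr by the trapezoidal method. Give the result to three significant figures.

Trapezoidal AUC_0→13.75:
  [0→6]: (57.06+7.21)/2 × 6 = 192.81
  [6→6.25]: (7.21+6.62)/2 × 0.25 = 1.72875
  [6.25→6.75]: (6.62+5.57)/2 × 0.5 = 3.0475
  [6.75→12.75]: (5.57+0.70)/2 × 6 = 18.81
  [12.75→13.25]: (0.70+0.59)/2 × 0.5 = 0.3225
  [13.25→13.75]: (0.59+0.50)/2 × 0.5 = 0.2725
  Sum = 216.99125 µg/mL·hr

AUC = 217 µg/mL·hr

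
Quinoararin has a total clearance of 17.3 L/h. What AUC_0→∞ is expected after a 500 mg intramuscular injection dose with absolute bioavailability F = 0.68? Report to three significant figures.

AUC = 19.7 mg/L·h

AUC_0→∞ = F × Dose / CL
        = 0.68 × 500 / 17.3 = 19.6532 mg/L·h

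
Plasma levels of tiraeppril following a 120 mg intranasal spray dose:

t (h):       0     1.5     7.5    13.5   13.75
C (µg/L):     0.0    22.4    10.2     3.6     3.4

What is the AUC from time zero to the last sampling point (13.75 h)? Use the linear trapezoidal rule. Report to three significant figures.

AUC = 157 µg/L·h

Trapezoidal AUC_0→13.75:
  [0→1.5]: (0.0+22.4)/2 × 1.5 = 16.8
  [1.5→7.5]: (22.4+10.2)/2 × 6 = 97.8
  [7.5→13.5]: (10.2+3.6)/2 × 6 = 41.4
  [13.5→13.75]: (3.6+3.4)/2 × 0.25 = 0.875
  Sum = 156.875 µg/L·h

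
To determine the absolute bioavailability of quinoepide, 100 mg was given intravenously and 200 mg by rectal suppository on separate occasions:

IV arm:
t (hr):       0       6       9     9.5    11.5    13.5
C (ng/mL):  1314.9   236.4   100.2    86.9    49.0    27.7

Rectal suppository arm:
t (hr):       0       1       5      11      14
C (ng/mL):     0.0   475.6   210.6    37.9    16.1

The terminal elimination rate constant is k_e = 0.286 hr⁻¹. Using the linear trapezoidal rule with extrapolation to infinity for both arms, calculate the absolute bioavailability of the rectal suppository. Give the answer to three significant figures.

Trapezoidal AUC_0→13.5 (IV):
  [0→6]: (1314.9+236.4)/2 × 6 = 4653.9
  [6→9]: (236.4+100.2)/2 × 3 = 504.9
  [9→9.5]: (100.2+86.9)/2 × 0.5 = 46.775
  [9.5→11.5]: (86.9+49.0)/2 × 2 = 135.9
  [11.5→13.5]: (49.0+27.7)/2 × 2 = 76.7
  Sum = 5418.175 ng/mL·hr
IV tail: 27.7/0.286 = 96.853; AUC_iv,0→∞ = 5418.175 + 96.853 = 5515.028 ng/mL·hr
Trapezoidal AUC_0→14 (rectal suppository):
  [0→1]: (0.0+475.6)/2 × 1 = 237.8
  [1→5]: (475.6+210.6)/2 × 4 = 1372.4
  [5→11]: (210.6+37.9)/2 × 6 = 745.5
  [11→14]: (37.9+16.1)/2 × 3 = 81.0
  Sum = 2436.7 ng/mL·hr
rectal suppository tail: 16.1/0.286 = 56.294; AUC_ev,0→∞ = 2436.7 + 56.294 = 2492.994 ng/mL·hr
F = (AUC_ev/D_ev)/(AUC_iv/D_iv) = (2492.994/200)/(5515.028/100) = 12.46497/55.15028 = 0.2260

F = 0.226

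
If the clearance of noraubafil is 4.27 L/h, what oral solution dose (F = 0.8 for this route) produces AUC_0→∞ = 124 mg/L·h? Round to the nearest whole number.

Dose = CL × AUC_0→∞ / F
     = 4.27 × 124 / 0.8 = 661.85 mg

Dose = 662 mg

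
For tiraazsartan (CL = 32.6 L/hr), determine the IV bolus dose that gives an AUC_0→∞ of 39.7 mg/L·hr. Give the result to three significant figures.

Dose = 1290 mg

Dose_iv = CL × AUC_0→∞
     = 32.6 × 39.7 = 1294.22 mg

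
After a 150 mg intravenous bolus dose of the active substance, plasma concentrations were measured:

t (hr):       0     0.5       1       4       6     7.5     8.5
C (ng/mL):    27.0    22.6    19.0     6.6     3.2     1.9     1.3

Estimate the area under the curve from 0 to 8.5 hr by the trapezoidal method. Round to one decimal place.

Trapezoidal AUC_0→8.5:
  [0→0.5]: (27.0+22.6)/2 × 0.5 = 12.4
  [0.5→1]: (22.6+19.0)/2 × 0.5 = 10.4
  [1→4]: (19.0+6.6)/2 × 3 = 38.4
  [4→6]: (6.6+3.2)/2 × 2 = 9.8
  [6→7.5]: (3.2+1.9)/2 × 1.5 = 3.825
  [7.5→8.5]: (1.9+1.3)/2 × 1 = 1.6
  Sum = 76.425 ng/mL·hr

AUC = 76.4 ng/mL·hr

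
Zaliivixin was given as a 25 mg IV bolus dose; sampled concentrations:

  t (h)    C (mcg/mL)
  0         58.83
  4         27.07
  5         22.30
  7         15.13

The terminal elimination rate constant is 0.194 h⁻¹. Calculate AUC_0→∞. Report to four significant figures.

AUC = 311.9 mcg/mL·h

Trapezoidal AUC_0→7:
  [0→4]: (58.83+27.07)/2 × 4 = 171.8
  [4→5]: (27.07+22.30)/2 × 1 = 24.685
  [5→7]: (22.30+15.13)/2 × 2 = 37.43
  Sum = 233.915 mcg/mL·h
Extrapolated tail: C_last / k_e = 15.13 / 0.194 = 77.990
AUC_0→∞ = 233.915 + 77.990 = 311.905 mcg/mL·h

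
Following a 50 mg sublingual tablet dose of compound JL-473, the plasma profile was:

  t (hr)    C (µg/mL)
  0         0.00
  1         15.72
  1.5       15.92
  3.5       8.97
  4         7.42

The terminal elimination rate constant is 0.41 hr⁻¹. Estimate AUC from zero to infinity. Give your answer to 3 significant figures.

AUC = 62.9 µg/mL·hr

Trapezoidal AUC_0→4:
  [0→1]: (0.00+15.72)/2 × 1 = 7.86
  [1→1.5]: (15.72+15.92)/2 × 0.5 = 7.91
  [1.5→3.5]: (15.92+8.97)/2 × 2 = 24.89
  [3.5→4]: (8.97+7.42)/2 × 0.5 = 4.0975
  Sum = 44.7575 µg/mL·hr
Extrapolated tail: C_last / k_e = 7.42 / 0.41 = 18.098
AUC_0→∞ = 44.7575 + 18.098 = 62.8555 µg/mL·hr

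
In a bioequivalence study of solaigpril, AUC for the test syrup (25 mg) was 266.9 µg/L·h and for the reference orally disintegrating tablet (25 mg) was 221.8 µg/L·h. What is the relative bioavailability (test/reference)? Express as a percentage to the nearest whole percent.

F_rel = 120%

F_rel = (AUC_test/D_test) / (AUC_ref/D_ref)
      = (266.9/25) / (221.8/25)
      = 10.676 / 8.872 = 1.2033 = 120.33%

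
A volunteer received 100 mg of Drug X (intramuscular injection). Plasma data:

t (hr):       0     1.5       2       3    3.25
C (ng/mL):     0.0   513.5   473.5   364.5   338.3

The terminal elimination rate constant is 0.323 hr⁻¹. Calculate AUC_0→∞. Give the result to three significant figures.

AUC = 2190 ng/mL·hr

Trapezoidal AUC_0→3.25:
  [0→1.5]: (0.0+513.5)/2 × 1.5 = 385.125
  [1.5→2]: (513.5+473.5)/2 × 0.5 = 246.75
  [2→3]: (473.5+364.5)/2 × 1 = 419.0
  [3→3.25]: (364.5+338.3)/2 × 0.25 = 87.85
  Sum = 1138.725 ng/mL·hr
Extrapolated tail: C_last / k_e = 338.3 / 0.323 = 1047.368
AUC_0→∞ = 1138.725 + 1047.368 = 2186.093 ng/mL·hr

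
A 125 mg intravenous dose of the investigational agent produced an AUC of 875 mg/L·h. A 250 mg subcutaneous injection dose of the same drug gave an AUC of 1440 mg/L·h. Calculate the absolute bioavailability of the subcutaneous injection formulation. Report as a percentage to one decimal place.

F = 82.3%

F = (AUC_ev / D_ev) / (AUC_iv / D_iv)
  = (1440/250) / (875/125)
  = 5.76 / 7 = 0.8229
  = 82.29%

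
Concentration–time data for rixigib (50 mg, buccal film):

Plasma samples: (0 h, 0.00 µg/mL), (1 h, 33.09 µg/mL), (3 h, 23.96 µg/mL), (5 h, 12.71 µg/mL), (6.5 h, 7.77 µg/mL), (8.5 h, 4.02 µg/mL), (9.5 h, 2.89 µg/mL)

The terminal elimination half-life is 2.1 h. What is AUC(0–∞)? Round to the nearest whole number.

Trapezoidal AUC_0→9.5:
  [0→1]: (0.00+33.09)/2 × 1 = 16.545
  [1→3]: (33.09+23.96)/2 × 2 = 57.05
  [3→5]: (23.96+12.71)/2 × 2 = 36.67
  [5→6.5]: (12.71+7.77)/2 × 1.5 = 15.36
  [6.5→8.5]: (7.77+4.02)/2 × 2 = 11.79
  [8.5→9.5]: (4.02+2.89)/2 × 1 = 3.455
  Sum = 140.87 µg/mL·h
k_e = ln2 / t½ = 0.693147 / 2.1 = 0.3301 h^-1
Extrapolated tail: C_last / k_e = 2.89 / 0.3301 = 8.755
AUC_0→∞ = 140.87 + 8.755 = 149.625 µg/mL·h

AUC = 150 µg/mL·h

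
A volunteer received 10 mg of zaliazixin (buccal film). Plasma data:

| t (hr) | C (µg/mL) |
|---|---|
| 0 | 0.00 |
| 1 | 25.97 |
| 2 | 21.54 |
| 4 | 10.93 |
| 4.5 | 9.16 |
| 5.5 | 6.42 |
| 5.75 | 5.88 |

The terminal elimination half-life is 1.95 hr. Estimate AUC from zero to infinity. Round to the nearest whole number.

Trapezoidal AUC_0→5.75:
  [0→1]: (0.00+25.97)/2 × 1 = 12.985
  [1→2]: (25.97+21.54)/2 × 1 = 23.755
  [2→4]: (21.54+10.93)/2 × 2 = 32.47
  [4→4.5]: (10.93+9.16)/2 × 0.5 = 5.0225
  [4.5→5.5]: (9.16+6.42)/2 × 1 = 7.79
  [5.5→5.75]: (6.42+5.88)/2 × 0.25 = 1.5375
  Sum = 83.56 µg/mL·hr
k_e = ln2 / t½ = 0.693147 / 1.95 = 0.3555 hr^-1
Extrapolated tail: C_last / k_e = 5.88 / 0.3555 = 16.540
AUC_0→∞ = 83.56 + 16.540 = 100.1 µg/mL·hr

AUC = 100 µg/mL·hr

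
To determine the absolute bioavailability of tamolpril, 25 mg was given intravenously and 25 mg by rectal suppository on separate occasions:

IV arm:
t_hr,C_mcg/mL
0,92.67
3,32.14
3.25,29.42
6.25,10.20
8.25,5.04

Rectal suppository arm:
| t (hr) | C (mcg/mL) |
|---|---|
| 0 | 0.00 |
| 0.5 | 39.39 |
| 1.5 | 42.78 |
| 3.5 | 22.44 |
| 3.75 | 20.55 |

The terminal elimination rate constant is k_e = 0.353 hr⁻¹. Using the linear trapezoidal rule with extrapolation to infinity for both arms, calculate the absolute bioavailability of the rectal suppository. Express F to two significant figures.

F = 0.63

Trapezoidal AUC_0→8.25 (IV):
  [0→3]: (92.67+32.14)/2 × 3 = 187.215
  [3→3.25]: (32.14+29.42)/2 × 0.25 = 7.695
  [3.25→6.25]: (29.42+10.20)/2 × 3 = 59.43
  [6.25→8.25]: (10.20+5.04)/2 × 2 = 15.24
  Sum = 269.58 mcg/mL·hr
IV tail: 5.04/0.353 = 14.278; AUC_iv,0→∞ = 269.58 + 14.278 = 283.858 mcg/mL·hr
Trapezoidal AUC_0→3.75 (rectal suppository):
  [0→0.5]: (0.00+39.39)/2 × 0.5 = 9.8475
  [0.5→1.5]: (39.39+42.78)/2 × 1 = 41.085
  [1.5→3.5]: (42.78+22.44)/2 × 2 = 65.22
  [3.5→3.75]: (22.44+20.55)/2 × 0.25 = 5.37375
  Sum = 121.52625 mcg/mL·hr
rectal suppository tail: 20.55/0.353 = 58.215; AUC_ev,0→∞ = 121.52625 + 58.215 = 179.74125 mcg/mL·hr
F = (AUC_ev/D_ev)/(AUC_iv/D_iv) = (179.74125/25)/(283.858/25) = 7.18965/11.35432 = 0.6332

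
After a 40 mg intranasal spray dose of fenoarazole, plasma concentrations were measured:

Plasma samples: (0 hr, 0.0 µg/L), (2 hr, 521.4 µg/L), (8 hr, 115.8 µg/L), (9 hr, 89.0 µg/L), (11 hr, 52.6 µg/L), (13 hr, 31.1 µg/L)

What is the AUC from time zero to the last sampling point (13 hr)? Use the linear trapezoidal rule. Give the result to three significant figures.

AUC = 2760 µg/L·hr

Trapezoidal AUC_0→13:
  [0→2]: (0.0+521.4)/2 × 2 = 521.4
  [2→8]: (521.4+115.8)/2 × 6 = 1911.6
  [8→9]: (115.8+89.0)/2 × 1 = 102.4
  [9→11]: (89.0+52.6)/2 × 2 = 141.6
  [11→13]: (52.6+31.1)/2 × 2 = 83.7
  Sum = 2760.7 µg/L·hr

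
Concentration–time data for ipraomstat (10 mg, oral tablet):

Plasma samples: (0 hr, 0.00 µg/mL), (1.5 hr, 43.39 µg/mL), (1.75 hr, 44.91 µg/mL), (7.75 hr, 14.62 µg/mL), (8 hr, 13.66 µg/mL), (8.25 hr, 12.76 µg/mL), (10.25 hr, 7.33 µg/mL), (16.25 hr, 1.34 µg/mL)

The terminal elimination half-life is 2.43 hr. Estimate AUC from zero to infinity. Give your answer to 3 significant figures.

Trapezoidal AUC_0→16.25:
  [0→1.5]: (0.00+43.39)/2 × 1.5 = 32.5425
  [1.5→1.75]: (43.39+44.91)/2 × 0.25 = 11.0375
  [1.75→7.75]: (44.91+14.62)/2 × 6 = 178.59
  [7.75→8]: (14.62+13.66)/2 × 0.25 = 3.535
  [8→8.25]: (13.66+12.76)/2 × 0.25 = 3.3025
  [8.25→10.25]: (12.76+7.33)/2 × 2 = 20.09
  [10.25→16.25]: (7.33+1.34)/2 × 6 = 26.01
  Sum = 275.1075 µg/mL·hr
k_e = ln2 / t½ = 0.693147 / 2.43 = 0.2852 hr^-1
Extrapolated tail: C_last / k_e = 1.34 / 0.2852 = 4.698
AUC_0→∞ = 275.1075 + 4.698 = 279.8055 µg/mL·hr

AUC = 280 µg/mL·hr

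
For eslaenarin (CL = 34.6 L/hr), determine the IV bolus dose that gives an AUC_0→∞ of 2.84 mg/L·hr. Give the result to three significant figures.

Dose = 98.3 mg

Dose_iv = CL × AUC_0→∞
     = 34.6 × 2.84 = 98.264 mg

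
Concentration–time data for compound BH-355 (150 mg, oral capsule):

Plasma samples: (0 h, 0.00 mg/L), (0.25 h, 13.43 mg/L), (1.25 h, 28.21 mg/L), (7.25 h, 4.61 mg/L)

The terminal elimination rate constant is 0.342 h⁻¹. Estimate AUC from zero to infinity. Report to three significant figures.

AUC = 134 mg/L·h

Trapezoidal AUC_0→7.25:
  [0→0.25]: (0.00+13.43)/2 × 0.25 = 1.67875
  [0.25→1.25]: (13.43+28.21)/2 × 1 = 20.82
  [1.25→7.25]: (28.21+4.61)/2 × 6 = 98.46
  Sum = 120.95875 mg/L·h
Extrapolated tail: C_last / k_e = 4.61 / 0.342 = 13.480
AUC_0→∞ = 120.95875 + 13.480 = 134.43875 mg/L·h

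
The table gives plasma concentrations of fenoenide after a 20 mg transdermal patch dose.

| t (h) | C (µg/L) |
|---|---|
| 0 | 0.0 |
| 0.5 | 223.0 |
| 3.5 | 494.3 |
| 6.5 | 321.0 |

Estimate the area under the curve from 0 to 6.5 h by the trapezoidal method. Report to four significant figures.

AUC = 2355 µg/L·h

Trapezoidal AUC_0→6.5:
  [0→0.5]: (0.0+223.0)/2 × 0.5 = 55.75
  [0.5→3.5]: (223.0+494.3)/2 × 3 = 1075.95
  [3.5→6.5]: (494.3+321.0)/2 × 3 = 1222.95
  Sum = 2354.65 µg/L·h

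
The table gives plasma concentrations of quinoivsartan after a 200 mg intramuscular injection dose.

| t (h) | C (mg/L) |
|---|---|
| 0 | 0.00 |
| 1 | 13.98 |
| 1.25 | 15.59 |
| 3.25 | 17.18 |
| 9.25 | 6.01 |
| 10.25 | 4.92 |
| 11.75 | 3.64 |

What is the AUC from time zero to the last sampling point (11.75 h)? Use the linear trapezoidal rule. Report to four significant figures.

Trapezoidal AUC_0→11.75:
  [0→1]: (0.00+13.98)/2 × 1 = 6.99
  [1→1.25]: (13.98+15.59)/2 × 0.25 = 3.69625
  [1.25→3.25]: (15.59+17.18)/2 × 2 = 32.77
  [3.25→9.25]: (17.18+6.01)/2 × 6 = 69.57
  [9.25→10.25]: (6.01+4.92)/2 × 1 = 5.465
  [10.25→11.75]: (4.92+3.64)/2 × 1.5 = 6.42
  Sum = 124.91125 mg/L·h

AUC = 124.9 mg/L·h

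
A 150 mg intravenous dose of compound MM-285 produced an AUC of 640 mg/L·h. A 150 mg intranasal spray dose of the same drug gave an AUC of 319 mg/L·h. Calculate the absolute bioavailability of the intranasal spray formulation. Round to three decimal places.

F = (AUC_ev / D_ev) / (AUC_iv / D_iv)
  = (319/150) / (640/150)
  = 2.12667 / 4.26667 = 0.4984

F = 0.498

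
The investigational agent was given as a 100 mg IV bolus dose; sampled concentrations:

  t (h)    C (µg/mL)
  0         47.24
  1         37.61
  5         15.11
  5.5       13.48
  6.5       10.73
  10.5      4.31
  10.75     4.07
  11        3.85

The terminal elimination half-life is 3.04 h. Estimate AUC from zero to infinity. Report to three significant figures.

Trapezoidal AUC_0→11:
  [0→1]: (47.24+37.61)/2 × 1 = 42.425
  [1→5]: (37.61+15.11)/2 × 4 = 105.44
  [5→5.5]: (15.11+13.48)/2 × 0.5 = 7.1475
  [5.5→6.5]: (13.48+10.73)/2 × 1 = 12.105
  [6.5→10.5]: (10.73+4.31)/2 × 4 = 30.08
  [10.5→10.75]: (4.31+4.07)/2 × 0.25 = 1.0475
  [10.75→11]: (4.07+3.85)/2 × 0.25 = 0.99
  Sum = 199.235 µg/mL·h
k_e = ln2 / t½ = 0.693147 / 3.04 = 0.2280 h^-1
Extrapolated tail: C_last / k_e = 3.85 / 0.228 = 16.886
AUC_0→∞ = 199.235 + 16.886 = 216.121 µg/mL·h

AUC = 216 µg/mL·h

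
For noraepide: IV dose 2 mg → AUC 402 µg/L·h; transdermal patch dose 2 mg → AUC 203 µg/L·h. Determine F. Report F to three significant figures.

F = (AUC_ev / D_ev) / (AUC_iv / D_iv)
  = (203/2) / (402/2)
  = 101.5 / 201 = 0.5050

F = 0.505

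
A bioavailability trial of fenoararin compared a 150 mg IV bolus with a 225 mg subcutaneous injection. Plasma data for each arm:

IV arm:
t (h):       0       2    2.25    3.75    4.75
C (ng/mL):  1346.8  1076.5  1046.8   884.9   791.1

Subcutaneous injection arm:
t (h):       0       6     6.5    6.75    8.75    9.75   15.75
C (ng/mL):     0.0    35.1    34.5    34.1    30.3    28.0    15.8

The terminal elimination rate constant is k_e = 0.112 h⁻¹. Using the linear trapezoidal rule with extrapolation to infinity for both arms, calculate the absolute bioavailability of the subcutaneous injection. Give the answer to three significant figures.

F = 0.0275

Trapezoidal AUC_0→4.75 (IV):
  [0→2]: (1346.8+1076.5)/2 × 2 = 2423.3
  [2→2.25]: (1076.5+1046.8)/2 × 0.25 = 265.4125
  [2.25→3.75]: (1046.8+884.9)/2 × 1.5 = 1448.775
  [3.75→4.75]: (884.9+791.1)/2 × 1 = 838.0
  Sum = 4975.4875 ng/mL·h
IV tail: 791.1/0.112 = 7063.393; AUC_iv,0→∞ = 4975.4875 + 7063.393 = 12038.8805 ng/mL·h
Trapezoidal AUC_0→15.75 (subcutaneous injection):
  [0→6]: (0.0+35.1)/2 × 6 = 105.3
  [6→6.5]: (35.1+34.5)/2 × 0.5 = 17.4
  [6.5→6.75]: (34.5+34.1)/2 × 0.25 = 8.575
  [6.75→8.75]: (34.1+30.3)/2 × 2 = 64.4
  [8.75→9.75]: (30.3+28.0)/2 × 1 = 29.15
  [9.75→15.75]: (28.0+15.8)/2 × 6 = 131.4
  Sum = 356.225 ng/mL·h
subcutaneous injection tail: 15.8/0.112 = 141.071; AUC_ev,0→∞ = 356.225 + 141.071 = 497.296 ng/mL·h
F = (AUC_ev/D_ev)/(AUC_iv/D_iv) = (497.296/225)/(12038.8805/150) = 2.2102/80.2592 = 0.0275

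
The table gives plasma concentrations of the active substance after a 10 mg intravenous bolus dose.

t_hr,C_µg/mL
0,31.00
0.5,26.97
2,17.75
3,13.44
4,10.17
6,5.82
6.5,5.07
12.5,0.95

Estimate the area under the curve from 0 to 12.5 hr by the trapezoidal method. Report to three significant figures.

AUC = 112 µg/mL·hr

Trapezoidal AUC_0→12.5:
  [0→0.5]: (31.00+26.97)/2 × 0.5 = 14.4925
  [0.5→2]: (26.97+17.75)/2 × 1.5 = 33.54
  [2→3]: (17.75+13.44)/2 × 1 = 15.595
  [3→4]: (13.44+10.17)/2 × 1 = 11.805
  [4→6]: (10.17+5.82)/2 × 2 = 15.99
  [6→6.5]: (5.82+5.07)/2 × 0.5 = 2.7225
  [6.5→12.5]: (5.07+0.95)/2 × 6 = 18.06
  Sum = 112.205 µg/mL·hr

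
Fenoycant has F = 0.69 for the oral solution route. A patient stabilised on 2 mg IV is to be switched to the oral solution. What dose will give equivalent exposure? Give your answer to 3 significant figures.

D_oral = 2.90 mg

For equal systemic exposure: F × D_ev = D_iv
D_ev = D_iv / F = 2 / 0.69 = 2.89855 mg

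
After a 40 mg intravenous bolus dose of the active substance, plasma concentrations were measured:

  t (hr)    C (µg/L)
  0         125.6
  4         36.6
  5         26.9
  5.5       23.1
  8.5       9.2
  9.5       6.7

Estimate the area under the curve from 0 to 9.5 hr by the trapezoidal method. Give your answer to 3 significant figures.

Trapezoidal AUC_0→9.5:
  [0→4]: (125.6+36.6)/2 × 4 = 324.4
  [4→5]: (36.6+26.9)/2 × 1 = 31.75
  [5→5.5]: (26.9+23.1)/2 × 0.5 = 12.5
  [5.5→8.5]: (23.1+9.2)/2 × 3 = 48.45
  [8.5→9.5]: (9.2+6.7)/2 × 1 = 7.95
  Sum = 425.05 µg/L·hr

AUC = 425 µg/L·hr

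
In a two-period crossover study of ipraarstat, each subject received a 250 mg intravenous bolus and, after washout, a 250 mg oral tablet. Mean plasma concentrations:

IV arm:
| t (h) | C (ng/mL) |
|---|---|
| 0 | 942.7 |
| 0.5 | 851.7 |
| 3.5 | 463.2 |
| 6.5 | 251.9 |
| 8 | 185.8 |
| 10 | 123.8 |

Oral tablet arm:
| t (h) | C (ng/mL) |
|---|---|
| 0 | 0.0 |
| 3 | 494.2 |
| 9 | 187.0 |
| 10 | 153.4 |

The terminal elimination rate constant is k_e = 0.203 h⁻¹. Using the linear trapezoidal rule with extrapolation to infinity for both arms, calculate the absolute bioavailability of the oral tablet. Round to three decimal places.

Trapezoidal AUC_0→10 (IV):
  [0→0.5]: (942.7+851.7)/2 × 0.5 = 448.6
  [0.5→3.5]: (851.7+463.2)/2 × 3 = 1972.35
  [3.5→6.5]: (463.2+251.9)/2 × 3 = 1072.65
  [6.5→8]: (251.9+185.8)/2 × 1.5 = 328.275
  [8→10]: (185.8+123.8)/2 × 2 = 309.6
  Sum = 4131.475 ng/mL·h
IV tail: 123.8/0.203 = 609.852; AUC_iv,0→∞ = 4131.475 + 609.852 = 4741.327 ng/mL·h
Trapezoidal AUC_0→10 (oral tablet):
  [0→3]: (0.0+494.2)/2 × 3 = 741.3
  [3→9]: (494.2+187.0)/2 × 6 = 2043.6
  [9→10]: (187.0+153.4)/2 × 1 = 170.2
  Sum = 2955.1 ng/mL·h
oral tablet tail: 153.4/0.203 = 755.665; AUC_ev,0→∞ = 2955.1 + 755.665 = 3710.765 ng/mL·h
F = (AUC_ev/D_ev)/(AUC_iv/D_iv) = (3710.765/250)/(4741.327/250) = 14.84306/18.965308 = 0.7826

F = 0.783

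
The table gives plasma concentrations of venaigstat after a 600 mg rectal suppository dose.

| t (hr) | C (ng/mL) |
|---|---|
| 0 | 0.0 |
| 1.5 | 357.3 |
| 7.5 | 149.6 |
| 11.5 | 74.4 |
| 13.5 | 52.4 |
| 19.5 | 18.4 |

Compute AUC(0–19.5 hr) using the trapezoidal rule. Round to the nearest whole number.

Trapezoidal AUC_0→19.5:
  [0→1.5]: (0.0+357.3)/2 × 1.5 = 267.975
  [1.5→7.5]: (357.3+149.6)/2 × 6 = 1520.7
  [7.5→11.5]: (149.6+74.4)/2 × 4 = 448.0
  [11.5→13.5]: (74.4+52.4)/2 × 2 = 126.8
  [13.5→19.5]: (52.4+18.4)/2 × 6 = 212.4
  Sum = 2575.875 ng/mL·hr

AUC = 2576 ng/mL·hr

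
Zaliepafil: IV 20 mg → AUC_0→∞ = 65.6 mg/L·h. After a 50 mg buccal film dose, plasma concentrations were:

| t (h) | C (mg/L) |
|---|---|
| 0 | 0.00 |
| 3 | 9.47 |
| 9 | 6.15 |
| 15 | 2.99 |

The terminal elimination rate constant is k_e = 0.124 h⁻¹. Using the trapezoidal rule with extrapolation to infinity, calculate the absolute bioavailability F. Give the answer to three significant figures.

Trapezoidal AUC_0→15 (buccal film):
  [0→3]: (0.00+9.47)/2 × 3 = 14.205
  [3→9]: (9.47+6.15)/2 × 6 = 46.86
  [9→15]: (6.15+2.99)/2 × 6 = 27.42
  Sum = 88.485 mg/L·h
Tail: C_last/k_e = 2.99/0.124 = 24.113
AUC_0→∞ (buccal film) = 88.485 + 24.113 = 112.598 mg/L·h
F = (AUC_ev/D_ev)/(AUC_iv/D_iv) = (112.598/50)/(65.6/20) = 2.25196/3.28 = 0.6866

F = 0.687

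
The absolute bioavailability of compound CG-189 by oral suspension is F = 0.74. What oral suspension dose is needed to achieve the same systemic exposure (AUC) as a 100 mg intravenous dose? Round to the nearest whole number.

D_oral = 135 mg

For equal systemic exposure: F × D_ev = D_iv
D_ev = D_iv / F = 100 / 0.74 = 135.135 mg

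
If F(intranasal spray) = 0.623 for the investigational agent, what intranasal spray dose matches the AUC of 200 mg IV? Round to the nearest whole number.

D_intranasal = 321 mg

For equal systemic exposure: F × D_ev = D_iv
D_ev = D_iv / F = 200 / 0.623 = 321.027 mg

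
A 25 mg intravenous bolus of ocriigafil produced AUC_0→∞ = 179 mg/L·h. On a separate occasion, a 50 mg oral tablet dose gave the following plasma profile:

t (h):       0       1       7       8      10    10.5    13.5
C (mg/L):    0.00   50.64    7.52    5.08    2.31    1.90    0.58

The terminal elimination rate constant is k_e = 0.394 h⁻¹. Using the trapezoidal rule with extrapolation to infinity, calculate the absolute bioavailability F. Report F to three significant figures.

F = 0.614

Trapezoidal AUC_0→13.5 (oral tablet):
  [0→1]: (0.00+50.64)/2 × 1 = 25.32
  [1→7]: (50.64+7.52)/2 × 6 = 174.48
  [7→8]: (7.52+5.08)/2 × 1 = 6.3
  [8→10]: (5.08+2.31)/2 × 2 = 7.39
  [10→10.5]: (2.31+1.90)/2 × 0.5 = 1.0525
  [10.5→13.5]: (1.90+0.58)/2 × 3 = 3.72
  Sum = 218.2625 mg/L·h
Tail: C_last/k_e = 0.58/0.394 = 1.472
AUC_0→∞ (oral tablet) = 218.2625 + 1.472 = 219.7345 mg/L·h
F = (AUC_ev/D_ev)/(AUC_iv/D_iv) = (219.7345/50)/(179/25) = 4.39469/7.16 = 0.6138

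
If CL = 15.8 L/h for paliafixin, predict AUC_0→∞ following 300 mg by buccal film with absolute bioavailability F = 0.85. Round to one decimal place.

AUC_0→∞ = F × Dose / CL
        = 0.85 × 300 / 15.8 = 16.1392 mg/L·h

AUC = 16.1 mg/L·h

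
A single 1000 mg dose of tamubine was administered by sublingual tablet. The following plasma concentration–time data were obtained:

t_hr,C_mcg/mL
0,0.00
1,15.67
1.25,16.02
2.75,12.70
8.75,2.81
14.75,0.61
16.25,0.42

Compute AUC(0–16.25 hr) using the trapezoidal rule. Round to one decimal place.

AUC = 90.9 mcg/mL·hr

Trapezoidal AUC_0→16.25:
  [0→1]: (0.00+15.67)/2 × 1 = 7.835
  [1→1.25]: (15.67+16.02)/2 × 0.25 = 3.96125
  [1.25→2.75]: (16.02+12.70)/2 × 1.5 = 21.54
  [2.75→8.75]: (12.70+2.81)/2 × 6 = 46.53
  [8.75→14.75]: (2.81+0.61)/2 × 6 = 10.26
  [14.75→16.25]: (0.61+0.42)/2 × 1.5 = 0.7725
  Sum = 90.89875 mcg/mL·hr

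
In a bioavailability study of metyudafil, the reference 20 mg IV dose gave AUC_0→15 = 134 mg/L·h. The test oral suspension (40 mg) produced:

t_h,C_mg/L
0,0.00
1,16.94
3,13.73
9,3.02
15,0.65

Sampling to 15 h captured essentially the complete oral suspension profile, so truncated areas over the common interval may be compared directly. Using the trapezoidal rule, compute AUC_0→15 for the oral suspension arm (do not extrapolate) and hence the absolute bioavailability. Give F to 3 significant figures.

F = 0.375

Trapezoidal AUC_0→15 (oral suspension):
  [0→1]: (0.00+16.94)/2 × 1 = 8.47
  [1→3]: (16.94+13.73)/2 × 2 = 30.67
  [3→9]: (13.73+3.02)/2 × 6 = 50.25
  [9→15]: (3.02+0.65)/2 × 6 = 11.01
  Sum = 100.4 mg/L·h
F = (AUC_ev/D_ev)/(AUC_iv/D_iv) = (100.4/40)/(134/20) = 2.51/6.7 = 0.3746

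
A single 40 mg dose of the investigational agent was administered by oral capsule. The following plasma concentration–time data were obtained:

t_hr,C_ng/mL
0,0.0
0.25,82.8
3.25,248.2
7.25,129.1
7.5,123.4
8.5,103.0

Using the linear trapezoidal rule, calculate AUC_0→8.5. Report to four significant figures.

AUC = 1406 ng/mL·hr

Trapezoidal AUC_0→8.5:
  [0→0.25]: (0.0+82.8)/2 × 0.25 = 10.35
  [0.25→3.25]: (82.8+248.2)/2 × 3 = 496.5
  [3.25→7.25]: (248.2+129.1)/2 × 4 = 754.6
  [7.25→7.5]: (129.1+123.4)/2 × 0.25 = 31.5625
  [7.5→8.5]: (123.4+103.0)/2 × 1 = 113.2
  Sum = 1406.2125 ng/mL·hr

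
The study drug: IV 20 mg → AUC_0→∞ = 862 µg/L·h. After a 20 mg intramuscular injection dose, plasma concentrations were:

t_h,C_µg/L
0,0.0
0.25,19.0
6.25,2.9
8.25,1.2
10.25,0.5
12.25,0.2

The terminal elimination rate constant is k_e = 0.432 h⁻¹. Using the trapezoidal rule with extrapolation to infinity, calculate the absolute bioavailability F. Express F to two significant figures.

F = 0.087

Trapezoidal AUC_0→12.25 (intramuscular injection):
  [0→0.25]: (0.0+19.0)/2 × 0.25 = 2.375
  [0.25→6.25]: (19.0+2.9)/2 × 6 = 65.7
  [6.25→8.25]: (2.9+1.2)/2 × 2 = 4.1
  [8.25→10.25]: (1.2+0.5)/2 × 2 = 1.7
  [10.25→12.25]: (0.5+0.2)/2 × 2 = 0.7
  Sum = 74.575 µg/L·h
Tail: C_last/k_e = 0.2/0.432 = 0.463
AUC_0→∞ (intramuscular injection) = 74.575 + 0.463 = 75.038 µg/L·h
F = (AUC_ev/D_ev)/(AUC_iv/D_iv) = (75.038/20)/(862/20) = 3.7519/43.1 = 0.0871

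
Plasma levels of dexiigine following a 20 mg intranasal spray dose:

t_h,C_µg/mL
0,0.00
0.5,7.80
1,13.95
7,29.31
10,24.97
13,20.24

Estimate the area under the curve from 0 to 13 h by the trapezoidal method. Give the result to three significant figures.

Trapezoidal AUC_0→13:
  [0→0.5]: (0.00+7.80)/2 × 0.5 = 1.95
  [0.5→1]: (7.80+13.95)/2 × 0.5 = 5.4375
  [1→7]: (13.95+29.31)/2 × 6 = 129.78
  [7→10]: (29.31+24.97)/2 × 3 = 81.42
  [10→13]: (24.97+20.24)/2 × 3 = 67.815
  Sum = 286.4025 µg/mL·h

AUC = 286 µg/mL·h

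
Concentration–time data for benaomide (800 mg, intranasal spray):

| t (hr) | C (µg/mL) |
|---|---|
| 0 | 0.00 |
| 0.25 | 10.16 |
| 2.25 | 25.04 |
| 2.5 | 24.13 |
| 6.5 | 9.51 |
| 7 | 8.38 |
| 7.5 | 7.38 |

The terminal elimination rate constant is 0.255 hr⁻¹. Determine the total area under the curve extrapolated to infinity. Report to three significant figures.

AUC = 147 µg/mL·hr

Trapezoidal AUC_0→7.5:
  [0→0.25]: (0.00+10.16)/2 × 0.25 = 1.27
  [0.25→2.25]: (10.16+25.04)/2 × 2 = 35.2
  [2.25→2.5]: (25.04+24.13)/2 × 0.25 = 6.14625
  [2.5→6.5]: (24.13+9.51)/2 × 4 = 67.28
  [6.5→7]: (9.51+8.38)/2 × 0.5 = 4.4725
  [7→7.5]: (8.38+7.38)/2 × 0.5 = 3.94
  Sum = 118.30875 µg/mL·hr
Extrapolated tail: C_last / k_e = 7.38 / 0.255 = 28.941
AUC_0→∞ = 118.30875 + 28.941 = 147.24975 µg/mL·hr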